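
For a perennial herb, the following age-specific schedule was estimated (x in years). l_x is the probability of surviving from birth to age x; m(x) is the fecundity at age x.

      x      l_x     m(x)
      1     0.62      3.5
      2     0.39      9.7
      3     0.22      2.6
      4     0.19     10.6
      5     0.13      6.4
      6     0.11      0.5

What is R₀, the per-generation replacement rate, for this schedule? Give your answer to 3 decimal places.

9.426

R₀ = Σ l_x m(x):
  age 1: 0.62 × 3.5 = 2.1700
  age 2: 0.39 × 9.7 = 3.7830
  age 3: 0.22 × 2.6 = 0.5720
  age 4: 0.19 × 10.6 = 2.0140
  age 5: 0.13 × 6.4 = 0.8320
  age 6: 0.11 × 0.5 = 0.0550
R₀ = 2.1700 + 3.7830 + 0.5720 + 2.0140 + 0.8320 + 0.0550 = 9.4260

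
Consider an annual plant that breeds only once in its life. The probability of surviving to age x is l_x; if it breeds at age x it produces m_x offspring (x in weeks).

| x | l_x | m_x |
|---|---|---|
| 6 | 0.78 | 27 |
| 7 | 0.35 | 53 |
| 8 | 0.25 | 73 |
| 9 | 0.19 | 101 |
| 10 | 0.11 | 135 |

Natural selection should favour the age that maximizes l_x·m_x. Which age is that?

6

Expected offspring if breeding at age x = l_x × m_x:
  age 6: 0.78 × 27 = 21.060
  age 7: 0.35 × 53 = 18.550
  age 8: 0.25 × 73 = 18.250
  age 9: 0.19 × 101 = 19.190
  age 10: 0.11 × 135 = 14.850
Maximum at age 6 (21.060).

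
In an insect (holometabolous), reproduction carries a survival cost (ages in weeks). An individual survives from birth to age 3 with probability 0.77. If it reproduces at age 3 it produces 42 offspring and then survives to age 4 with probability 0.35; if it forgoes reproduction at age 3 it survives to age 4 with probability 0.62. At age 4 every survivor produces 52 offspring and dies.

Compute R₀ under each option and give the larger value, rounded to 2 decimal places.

breed at age 3: R₀ = 0.77 × (42 + 0.35 × 52) = 0.77 × 60.2000 = 46.3540
delay to age 4: R₀ = 0.77 × (0.62 × 52) = 0.77 × 32.2400 = 24.8248
Higher: breed at age 3 (46.3540).

46.35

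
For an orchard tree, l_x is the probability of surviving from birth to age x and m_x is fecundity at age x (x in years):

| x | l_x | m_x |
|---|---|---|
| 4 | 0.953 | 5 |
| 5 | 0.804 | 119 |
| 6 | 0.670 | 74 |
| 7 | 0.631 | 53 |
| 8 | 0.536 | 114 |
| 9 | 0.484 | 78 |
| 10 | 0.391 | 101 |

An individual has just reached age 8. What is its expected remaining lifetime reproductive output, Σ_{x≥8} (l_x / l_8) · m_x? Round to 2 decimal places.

258.11

l_8 = 0.536. Conditional survival from age 8 to x is l_x / l_8.
  x=8: (0.536/0.536) × 114 = 114.0000
  x=9: (0.484/0.536) × 78 = 70.4328
  x=10: (0.391/0.536) × 101 = 73.6772
Sum = 114.0000 + 70.4328 + 73.6772 = 258.1101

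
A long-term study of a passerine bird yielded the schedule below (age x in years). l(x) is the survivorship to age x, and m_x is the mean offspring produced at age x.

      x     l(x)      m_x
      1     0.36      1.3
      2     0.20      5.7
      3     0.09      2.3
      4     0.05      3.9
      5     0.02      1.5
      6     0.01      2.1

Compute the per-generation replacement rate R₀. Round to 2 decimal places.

2.06

R₀ = Σ l(x) m_x:
  age 1: 0.36 × 1.3 = 0.4680
  age 2: 0.20 × 5.7 = 1.1400
  age 3: 0.09 × 2.3 = 0.2070
  age 4: 0.05 × 3.9 = 0.1950
  age 5: 0.02 × 1.5 = 0.0300
  age 6: 0.01 × 2.1 = 0.0210
R₀ = 0.4680 + 1.1400 + 0.2070 + 0.1950 + 0.0300 + 0.0210 = 2.0610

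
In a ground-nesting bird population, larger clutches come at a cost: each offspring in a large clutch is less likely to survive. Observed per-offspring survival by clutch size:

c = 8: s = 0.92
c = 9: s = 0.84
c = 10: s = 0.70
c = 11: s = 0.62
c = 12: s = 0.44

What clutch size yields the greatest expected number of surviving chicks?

9

Expected surviving chicks = c × s(c):
  c=8: 8 × 0.92 = 7.360
  c=9: 9 × 0.84 = 7.560
  c=10: 10 × 0.70 = 7.000
  c=11: 11 × 0.62 = 6.820
  c=12: 12 × 0.44 = 5.280
Maximum at c = 9 (7.560 surviving chicks).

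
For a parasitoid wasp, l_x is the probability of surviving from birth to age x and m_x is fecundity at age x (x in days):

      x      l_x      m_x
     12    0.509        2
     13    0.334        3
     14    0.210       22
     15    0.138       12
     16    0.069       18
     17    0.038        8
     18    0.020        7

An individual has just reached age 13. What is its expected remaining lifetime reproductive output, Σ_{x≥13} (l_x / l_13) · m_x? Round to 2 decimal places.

l_13 = 0.334. Conditional survival from age 13 to x is l_x / l_13.
  x=13: (0.334/0.334) × 3 = 3.0000
  x=14: (0.210/0.334) × 22 = 13.8323
  x=15: (0.138/0.334) × 12 = 4.9581
  x=16: (0.069/0.334) × 18 = 3.7186
  x=17: (0.038/0.334) × 8 = 0.9102
  x=18: (0.020/0.334) × 7 = 0.4192
Sum = 3.0000 + 13.8323 + 4.9581 + 3.7186 + 0.9102 + 0.4192 = 26.8383

26.84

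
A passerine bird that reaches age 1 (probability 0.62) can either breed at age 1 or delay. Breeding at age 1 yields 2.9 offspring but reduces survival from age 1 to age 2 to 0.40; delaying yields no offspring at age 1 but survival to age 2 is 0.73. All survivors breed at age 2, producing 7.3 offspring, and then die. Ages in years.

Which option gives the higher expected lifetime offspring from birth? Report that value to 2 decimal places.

breed at age 1: R₀ = 0.62 × (2.9 + 0.40 × 7.3) = 0.62 × 5.8200 = 3.6084
delay to age 2: R₀ = 0.62 × (0.73 × 7.3) = 0.62 × 5.3290 = 3.3040
Higher: breed at age 1 (3.6084).

3.61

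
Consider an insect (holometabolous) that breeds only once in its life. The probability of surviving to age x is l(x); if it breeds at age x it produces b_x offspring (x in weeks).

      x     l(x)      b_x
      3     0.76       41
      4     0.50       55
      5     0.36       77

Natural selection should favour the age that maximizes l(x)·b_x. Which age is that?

Expected offspring if breeding at age x = l(x) × b_x:
  age 3: 0.76 × 41 = 31.160
  age 4: 0.50 × 55 = 27.500
  age 5: 0.36 × 77 = 27.720
Maximum at age 3 (31.160).

3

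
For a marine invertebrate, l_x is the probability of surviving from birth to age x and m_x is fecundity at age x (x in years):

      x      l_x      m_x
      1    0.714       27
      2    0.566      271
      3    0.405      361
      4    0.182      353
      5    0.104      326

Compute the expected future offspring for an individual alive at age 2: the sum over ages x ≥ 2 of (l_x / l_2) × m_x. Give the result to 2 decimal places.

l_2 = 0.566. Conditional survival from age 2 to x is l_x / l_2.
  x=2: (0.566/0.566) × 271 = 271.0000
  x=3: (0.405/0.566) × 361 = 258.3127
  x=4: (0.182/0.566) × 353 = 113.5088
  x=5: (0.104/0.566) × 326 = 59.9011
Sum = 271.0000 + 258.3127 + 113.5088 + 59.9011 = 702.7226

702.72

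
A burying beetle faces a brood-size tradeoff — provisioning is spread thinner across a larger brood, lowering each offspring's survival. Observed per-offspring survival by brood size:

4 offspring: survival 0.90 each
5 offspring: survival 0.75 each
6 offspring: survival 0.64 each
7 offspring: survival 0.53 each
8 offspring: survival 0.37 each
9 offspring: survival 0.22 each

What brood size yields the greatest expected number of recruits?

6

Expected recruits = c × s(c):
  c=4: 4 × 0.90 = 3.600
  c=5: 5 × 0.75 = 3.750
  c=6: 6 × 0.64 = 3.840
  c=7: 7 × 0.53 = 3.710
  c=8: 8 × 0.37 = 2.960
  c=9: 9 × 0.22 = 1.980
Maximum at c = 6 (3.840 recruits).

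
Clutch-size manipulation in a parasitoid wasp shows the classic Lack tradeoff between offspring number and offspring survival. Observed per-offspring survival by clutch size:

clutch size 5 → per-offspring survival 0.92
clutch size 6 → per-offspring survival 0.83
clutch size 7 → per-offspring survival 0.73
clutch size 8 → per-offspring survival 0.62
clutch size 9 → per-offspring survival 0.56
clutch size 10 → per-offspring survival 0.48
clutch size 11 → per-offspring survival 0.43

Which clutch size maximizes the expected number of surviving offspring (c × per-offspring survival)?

Expected surviving offspring = c × s(c):
  c=5: 5 × 0.92 = 4.600
  c=6: 6 × 0.83 = 4.980
  c=7: 7 × 0.73 = 5.110
  c=8: 8 × 0.62 = 4.960
  c=9: 9 × 0.56 = 5.040
  c=10: 10 × 0.48 = 4.800
  c=11: 11 × 0.43 = 4.730
Maximum at c = 7 (5.110 surviving offspring).

7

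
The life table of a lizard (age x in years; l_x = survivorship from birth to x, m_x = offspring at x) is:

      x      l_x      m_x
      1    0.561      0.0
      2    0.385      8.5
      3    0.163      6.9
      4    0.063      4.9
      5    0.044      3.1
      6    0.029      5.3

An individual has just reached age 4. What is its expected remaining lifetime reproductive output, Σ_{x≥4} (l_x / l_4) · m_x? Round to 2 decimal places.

l_4 = 0.063. Conditional survival from age 4 to x is l_x / l_4.
  x=4: (0.063/0.063) × 4.9 = 4.9000
  x=5: (0.044/0.063) × 3.1 = 2.1651
  x=6: (0.029/0.063) × 5.3 = 2.4397
Sum = 4.9000 + 2.1651 + 2.4397 = 9.5048

9.50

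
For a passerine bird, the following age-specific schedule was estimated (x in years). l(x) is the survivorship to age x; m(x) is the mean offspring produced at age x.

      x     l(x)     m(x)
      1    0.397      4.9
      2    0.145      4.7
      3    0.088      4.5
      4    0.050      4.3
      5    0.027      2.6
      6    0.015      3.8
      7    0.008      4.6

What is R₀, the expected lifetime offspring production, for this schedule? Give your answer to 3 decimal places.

3.402

R₀ = Σ l(x) m(x):
  age 1: 0.397 × 4.9 = 1.9453
  age 2: 0.145 × 4.7 = 0.6815
  age 3: 0.088 × 4.5 = 0.3960
  age 4: 0.050 × 4.3 = 0.2150
  age 5: 0.027 × 2.6 = 0.0702
  age 6: 0.015 × 3.8 = 0.0570
  age 7: 0.008 × 4.6 = 0.0368
R₀ = 1.9453 + 0.6815 + 0.3960 + 0.2150 + 0.0702 + 0.0570 + 0.0368 = 3.4018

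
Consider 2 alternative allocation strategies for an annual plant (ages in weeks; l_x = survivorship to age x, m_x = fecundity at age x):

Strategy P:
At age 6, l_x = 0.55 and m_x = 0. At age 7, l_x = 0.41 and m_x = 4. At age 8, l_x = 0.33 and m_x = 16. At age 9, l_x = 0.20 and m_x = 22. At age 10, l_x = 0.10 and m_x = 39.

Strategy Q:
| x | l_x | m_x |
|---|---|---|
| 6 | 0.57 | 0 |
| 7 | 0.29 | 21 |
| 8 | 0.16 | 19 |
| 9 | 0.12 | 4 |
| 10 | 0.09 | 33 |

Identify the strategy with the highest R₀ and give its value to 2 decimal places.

15.22

Strategy P: R₀ = 0.55×0 + 0.41×4 + 0.33×16 + 0.20×22 + 0.10×39 = 15.2200
Strategy Q: R₀ = 0.57×0 + 0.29×21 + 0.16×19 + 0.12×4 + 0.09×33 = 12.5800
Highest R₀: strategy P with 15.2200.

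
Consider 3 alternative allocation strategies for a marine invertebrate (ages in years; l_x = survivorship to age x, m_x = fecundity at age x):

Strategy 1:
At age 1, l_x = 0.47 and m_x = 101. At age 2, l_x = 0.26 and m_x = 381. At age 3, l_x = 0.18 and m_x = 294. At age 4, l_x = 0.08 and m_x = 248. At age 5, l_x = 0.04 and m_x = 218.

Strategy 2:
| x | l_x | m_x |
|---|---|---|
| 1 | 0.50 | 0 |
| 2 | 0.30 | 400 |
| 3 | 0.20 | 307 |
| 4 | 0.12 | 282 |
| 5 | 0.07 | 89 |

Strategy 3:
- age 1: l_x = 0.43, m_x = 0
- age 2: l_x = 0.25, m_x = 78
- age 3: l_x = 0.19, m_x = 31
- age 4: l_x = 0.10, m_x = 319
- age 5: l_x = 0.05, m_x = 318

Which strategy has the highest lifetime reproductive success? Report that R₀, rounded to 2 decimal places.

228.01

Strategy 1: R₀ = 0.47×101 + 0.26×381 + 0.18×294 + 0.08×248 + 0.04×218 = 228.0100
Strategy 2: R₀ = 0.50×0 + 0.30×400 + 0.20×307 + 0.12×282 + 0.07×89 = 221.4700
Strategy 3: R₀ = 0.43×0 + 0.25×78 + 0.19×31 + 0.10×319 + 0.05×318 = 73.1900
Highest R₀: strategy 1 with 228.0100.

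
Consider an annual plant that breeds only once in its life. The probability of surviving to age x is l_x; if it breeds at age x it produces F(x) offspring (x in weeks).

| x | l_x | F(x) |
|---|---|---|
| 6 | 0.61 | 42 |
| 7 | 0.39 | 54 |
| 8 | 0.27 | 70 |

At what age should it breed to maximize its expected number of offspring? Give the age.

Expected offspring if breeding at age x = l_x × F(x):
  age 6: 0.61 × 42 = 25.620
  age 7: 0.39 × 54 = 21.060
  age 8: 0.27 × 70 = 18.900
Maximum at age 6 (25.620).

6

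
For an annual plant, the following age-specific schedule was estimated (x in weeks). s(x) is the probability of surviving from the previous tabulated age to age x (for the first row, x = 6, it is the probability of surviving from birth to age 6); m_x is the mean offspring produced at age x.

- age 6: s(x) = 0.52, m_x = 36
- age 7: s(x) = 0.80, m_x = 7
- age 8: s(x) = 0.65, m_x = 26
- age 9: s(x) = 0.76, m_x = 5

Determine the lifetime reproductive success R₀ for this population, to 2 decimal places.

29.69

Survivorship from birth: l_x = s_6·s_7·…·s_x.
  l_6 = 0.52000
  l_7 = 0.41600
  l_8 = 0.27040
  l_9 = 0.20550
R₀ = Σ l_x m_x:
  age 6: 0.52000 × 36 = 18.7200
  age 7: 0.41600 × 7 = 2.9120
  age 8: 0.27040 × 26 = 7.0304
  age 9: 0.20550 × 5 = 1.0275
R₀ = 18.7200 + 2.9120 + 7.0304 + 1.0275 = 29.6899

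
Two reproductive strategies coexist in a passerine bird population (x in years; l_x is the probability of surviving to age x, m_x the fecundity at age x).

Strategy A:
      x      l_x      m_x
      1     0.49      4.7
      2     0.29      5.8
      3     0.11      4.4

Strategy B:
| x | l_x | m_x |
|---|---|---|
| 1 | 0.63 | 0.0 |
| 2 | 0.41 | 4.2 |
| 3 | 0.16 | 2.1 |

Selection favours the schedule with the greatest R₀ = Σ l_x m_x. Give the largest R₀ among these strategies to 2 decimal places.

Strategy A: R₀ = 0.49×4.7 + 0.29×5.8 + 0.11×4.4 = 4.4690
Strategy B: R₀ = 0.63×0.0 + 0.41×4.2 + 0.16×2.1 = 2.0580
Highest R₀: strategy A with 4.4690.

4.47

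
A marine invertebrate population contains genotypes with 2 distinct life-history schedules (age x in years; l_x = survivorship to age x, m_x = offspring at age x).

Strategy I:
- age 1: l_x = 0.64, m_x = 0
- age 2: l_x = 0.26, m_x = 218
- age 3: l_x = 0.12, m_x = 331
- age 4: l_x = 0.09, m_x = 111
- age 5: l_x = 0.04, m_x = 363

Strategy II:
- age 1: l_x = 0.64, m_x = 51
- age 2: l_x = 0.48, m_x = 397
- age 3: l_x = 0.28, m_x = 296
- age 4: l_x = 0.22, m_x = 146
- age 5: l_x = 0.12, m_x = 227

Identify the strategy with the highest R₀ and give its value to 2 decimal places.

365.44

Strategy I: R₀ = 0.64×0 + 0.26×218 + 0.12×331 + 0.09×111 + 0.04×363 = 120.9100
Strategy II: R₀ = 0.64×51 + 0.48×397 + 0.28×296 + 0.22×146 + 0.12×227 = 365.4400
Highest R₀: strategy II with 365.4400.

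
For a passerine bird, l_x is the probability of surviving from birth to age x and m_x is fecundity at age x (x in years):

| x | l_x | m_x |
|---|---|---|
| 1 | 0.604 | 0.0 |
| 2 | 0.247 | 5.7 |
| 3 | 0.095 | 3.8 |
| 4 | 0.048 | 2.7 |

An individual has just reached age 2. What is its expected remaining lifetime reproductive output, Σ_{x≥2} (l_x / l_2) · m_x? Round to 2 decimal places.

7.69

l_2 = 0.247. Conditional survival from age 2 to x is l_x / l_2.
  x=2: (0.247/0.247) × 5.7 = 5.7000
  x=3: (0.095/0.247) × 3.8 = 1.4615
  x=4: (0.048/0.247) × 2.7 = 0.5247
Sum = 5.7000 + 1.4615 + 0.5247 = 7.6862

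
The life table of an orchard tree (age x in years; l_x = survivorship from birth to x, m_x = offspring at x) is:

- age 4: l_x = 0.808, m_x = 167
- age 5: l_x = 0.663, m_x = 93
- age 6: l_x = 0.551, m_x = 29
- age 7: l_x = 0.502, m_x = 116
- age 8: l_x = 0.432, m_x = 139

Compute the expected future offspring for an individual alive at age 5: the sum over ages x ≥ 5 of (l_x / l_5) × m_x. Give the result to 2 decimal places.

295.50

l_5 = 0.663. Conditional survival from age 5 to x is l_x / l_5.
  x=5: (0.663/0.663) × 93 = 93.0000
  x=6: (0.551/0.663) × 29 = 24.1011
  x=7: (0.502/0.663) × 116 = 87.8311
  x=8: (0.432/0.663) × 139 = 90.5701
Sum = 93.0000 + 24.1011 + 87.8311 + 90.5701 = 295.5023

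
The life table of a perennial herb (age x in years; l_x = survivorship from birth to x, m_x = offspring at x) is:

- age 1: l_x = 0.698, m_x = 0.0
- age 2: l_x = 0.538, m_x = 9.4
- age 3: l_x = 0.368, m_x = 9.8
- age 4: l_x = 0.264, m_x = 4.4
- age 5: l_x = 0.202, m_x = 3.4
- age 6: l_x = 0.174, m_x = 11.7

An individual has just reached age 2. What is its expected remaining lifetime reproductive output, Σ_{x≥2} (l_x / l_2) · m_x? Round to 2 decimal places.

23.32

l_2 = 0.538. Conditional survival from age 2 to x is l_x / l_2.
  x=2: (0.538/0.538) × 9.4 = 9.4000
  x=3: (0.368/0.538) × 9.8 = 6.7033
  x=4: (0.264/0.538) × 4.4 = 2.1591
  x=5: (0.202/0.538) × 3.4 = 1.2766
  x=6: (0.174/0.538) × 11.7 = 3.7840
Sum = 9.4000 + 6.7033 + 2.1591 + 1.2766 + 3.7840 = 23.3230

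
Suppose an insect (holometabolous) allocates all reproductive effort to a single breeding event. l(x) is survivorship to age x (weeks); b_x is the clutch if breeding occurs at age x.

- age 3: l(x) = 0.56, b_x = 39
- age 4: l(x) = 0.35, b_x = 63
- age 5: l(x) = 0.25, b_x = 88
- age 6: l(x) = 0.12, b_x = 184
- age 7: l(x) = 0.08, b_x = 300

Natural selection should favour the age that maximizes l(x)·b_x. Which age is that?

7

Expected offspring if breeding at age x = l(x) × b_x:
  age 3: 0.56 × 39 = 21.840
  age 4: 0.35 × 63 = 22.050
  age 5: 0.25 × 88 = 22.000
  age 6: 0.12 × 184 = 22.080
  age 7: 0.08 × 300 = 24.000
Maximum at age 7 (24.000).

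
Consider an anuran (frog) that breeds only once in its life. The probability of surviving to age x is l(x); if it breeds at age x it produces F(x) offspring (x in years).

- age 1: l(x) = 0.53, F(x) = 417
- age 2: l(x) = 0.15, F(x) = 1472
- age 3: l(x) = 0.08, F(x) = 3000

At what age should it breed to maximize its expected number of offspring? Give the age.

3

Expected offspring if breeding at age x = l(x) × F(x):
  age 1: 0.53 × 417 = 221.010
  age 2: 0.15 × 1472 = 220.800
  age 3: 0.08 × 3000 = 240.000
Maximum at age 3 (240.000).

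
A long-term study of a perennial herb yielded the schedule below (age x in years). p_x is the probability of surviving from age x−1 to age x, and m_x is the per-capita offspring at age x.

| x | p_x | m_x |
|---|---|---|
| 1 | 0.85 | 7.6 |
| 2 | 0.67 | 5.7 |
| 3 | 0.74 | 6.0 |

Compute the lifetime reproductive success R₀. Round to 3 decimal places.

Survivorship from birth: l_x = p_1·p_2·…·p_x.
  l_1 = 0.85000
  l_2 = 0.56950
  l_3 = 0.42143
R₀ = Σ l_x m_x:
  age 1: 0.85000 × 7.6 = 6.4600
  age 2: 0.56950 × 5.7 = 3.2462
  age 3: 0.42143 × 6.0 = 2.5286
R₀ = 6.4600 + 3.2462 + 2.5286 = 12.2347

12.235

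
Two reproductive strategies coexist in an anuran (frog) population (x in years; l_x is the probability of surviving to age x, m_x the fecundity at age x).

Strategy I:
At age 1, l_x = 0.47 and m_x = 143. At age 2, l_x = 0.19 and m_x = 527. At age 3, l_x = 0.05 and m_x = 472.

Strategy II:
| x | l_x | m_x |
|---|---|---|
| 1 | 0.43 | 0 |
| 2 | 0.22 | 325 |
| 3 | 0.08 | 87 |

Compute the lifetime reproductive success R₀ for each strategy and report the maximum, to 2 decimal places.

190.94

Strategy I: R₀ = 0.47×143 + 0.19×527 + 0.05×472 = 190.9400
Strategy II: R₀ = 0.43×0 + 0.22×325 + 0.08×87 = 78.4600
Highest R₀: strategy I with 190.9400.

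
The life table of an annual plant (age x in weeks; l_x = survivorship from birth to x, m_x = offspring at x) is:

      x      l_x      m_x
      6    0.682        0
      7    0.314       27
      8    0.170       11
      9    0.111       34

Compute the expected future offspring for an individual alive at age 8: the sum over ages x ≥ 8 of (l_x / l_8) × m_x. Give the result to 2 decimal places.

33.20

l_8 = 0.170. Conditional survival from age 8 to x is l_x / l_8.
  x=8: (0.170/0.170) × 11 = 11.0000
  x=9: (0.111/0.170) × 34 = 22.2000
Sum = 11.0000 + 22.2000 = 33.2000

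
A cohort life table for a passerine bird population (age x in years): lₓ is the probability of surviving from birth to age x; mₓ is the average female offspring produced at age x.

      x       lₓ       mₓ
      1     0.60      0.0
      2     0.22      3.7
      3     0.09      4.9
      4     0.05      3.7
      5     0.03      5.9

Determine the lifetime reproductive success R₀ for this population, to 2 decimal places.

1.62

R₀ = Σ lₓ mₓ:
  age 1: 0.60 × 0.0 = 0.0000
  age 2: 0.22 × 3.7 = 0.8140
  age 3: 0.09 × 4.9 = 0.4410
  age 4: 0.05 × 3.7 = 0.1850
  age 5: 0.03 × 5.9 = 0.1770
R₀ = 0.0000 + 0.8140 + 0.4410 + 0.1850 + 0.1770 = 1.6170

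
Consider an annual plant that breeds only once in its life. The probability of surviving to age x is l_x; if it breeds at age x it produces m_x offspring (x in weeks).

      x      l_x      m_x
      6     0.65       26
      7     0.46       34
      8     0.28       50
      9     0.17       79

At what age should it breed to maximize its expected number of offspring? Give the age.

Expected offspring if breeding at age x = l_x × m_x:
  age 6: 0.65 × 26 = 16.900
  age 7: 0.46 × 34 = 15.640
  age 8: 0.28 × 50 = 14.000
  age 9: 0.17 × 79 = 13.430
Maximum at age 6 (16.900).

6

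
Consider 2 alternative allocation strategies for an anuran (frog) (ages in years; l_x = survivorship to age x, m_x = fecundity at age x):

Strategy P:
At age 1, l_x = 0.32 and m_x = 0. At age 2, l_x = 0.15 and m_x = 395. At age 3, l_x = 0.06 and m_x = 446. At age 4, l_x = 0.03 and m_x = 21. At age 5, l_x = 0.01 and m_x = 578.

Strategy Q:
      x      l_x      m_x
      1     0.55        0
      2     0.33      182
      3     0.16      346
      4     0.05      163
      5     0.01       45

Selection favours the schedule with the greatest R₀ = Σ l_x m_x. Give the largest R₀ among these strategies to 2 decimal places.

Strategy P: R₀ = 0.32×0 + 0.15×395 + 0.06×446 + 0.03×21 + 0.01×578 = 92.4200
Strategy Q: R₀ = 0.55×0 + 0.33×182 + 0.16×346 + 0.05×163 + 0.01×45 = 124.0200
Highest R₀: strategy Q with 124.0200.

124.02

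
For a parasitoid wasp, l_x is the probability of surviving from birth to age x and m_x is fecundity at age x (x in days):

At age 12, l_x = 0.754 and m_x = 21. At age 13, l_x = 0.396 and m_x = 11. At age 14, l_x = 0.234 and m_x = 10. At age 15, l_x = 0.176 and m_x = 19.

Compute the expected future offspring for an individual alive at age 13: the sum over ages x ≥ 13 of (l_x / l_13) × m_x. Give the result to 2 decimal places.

l_13 = 0.396. Conditional survival from age 13 to x is l_x / l_13.
  x=13: (0.396/0.396) × 11 = 11.0000
  x=14: (0.234/0.396) × 10 = 5.9091
  x=15: (0.176/0.396) × 19 = 8.4444
Sum = 11.0000 + 5.9091 + 8.4444 = 25.3535

25.35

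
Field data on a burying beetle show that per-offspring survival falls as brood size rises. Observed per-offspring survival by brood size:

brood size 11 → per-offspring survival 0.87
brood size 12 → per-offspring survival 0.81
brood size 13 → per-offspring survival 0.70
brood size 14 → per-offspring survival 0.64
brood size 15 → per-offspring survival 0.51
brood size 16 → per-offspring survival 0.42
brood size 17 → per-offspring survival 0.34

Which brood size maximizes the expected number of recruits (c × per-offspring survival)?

12

Expected recruits = c × s(c):
  c=11: 11 × 0.87 = 9.570
  c=12: 12 × 0.81 = 9.720
  c=13: 13 × 0.70 = 9.100
  c=14: 14 × 0.64 = 8.960
  c=15: 15 × 0.51 = 7.650
  c=16: 16 × 0.42 = 6.720
  c=17: 17 × 0.34 = 5.780
Maximum at c = 12 (9.720 recruits).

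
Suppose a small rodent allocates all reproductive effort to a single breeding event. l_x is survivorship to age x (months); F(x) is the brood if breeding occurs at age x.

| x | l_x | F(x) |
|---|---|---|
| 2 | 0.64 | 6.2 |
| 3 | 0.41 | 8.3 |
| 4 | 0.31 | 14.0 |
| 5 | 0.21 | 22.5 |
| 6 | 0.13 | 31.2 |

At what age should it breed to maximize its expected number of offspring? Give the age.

Expected offspring if breeding at age x = l_x × F(x):
  age 2: 0.64 × 6.2 = 3.968
  age 3: 0.41 × 8.3 = 3.403
  age 4: 0.31 × 14.0 = 4.340
  age 5: 0.21 × 22.5 = 4.725
  age 6: 0.13 × 31.2 = 4.056
Maximum at age 5 (4.725).

5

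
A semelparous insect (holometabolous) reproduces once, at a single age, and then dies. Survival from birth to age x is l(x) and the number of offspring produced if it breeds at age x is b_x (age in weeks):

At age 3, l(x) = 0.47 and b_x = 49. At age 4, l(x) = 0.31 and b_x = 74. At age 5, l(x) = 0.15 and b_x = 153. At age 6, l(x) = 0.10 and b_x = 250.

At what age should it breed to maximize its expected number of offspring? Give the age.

6

Expected offspring if breeding at age x = l(x) × b_x:
  age 3: 0.47 × 49 = 23.030
  age 4: 0.31 × 74 = 22.940
  age 5: 0.15 × 153 = 22.950
  age 6: 0.10 × 250 = 25.000
Maximum at age 6 (25.000).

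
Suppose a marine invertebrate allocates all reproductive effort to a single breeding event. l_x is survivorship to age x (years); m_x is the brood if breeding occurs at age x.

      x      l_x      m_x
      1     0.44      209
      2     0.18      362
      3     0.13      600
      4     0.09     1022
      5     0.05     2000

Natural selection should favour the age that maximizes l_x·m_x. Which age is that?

Expected offspring if breeding at age x = l_x × m_x:
  age 1: 0.44 × 209 = 91.960
  age 2: 0.18 × 362 = 65.160
  age 3: 0.13 × 600 = 78.000
  age 4: 0.09 × 1022 = 91.980
  age 5: 0.05 × 2000 = 100.000
Maximum at age 5 (100.000).

5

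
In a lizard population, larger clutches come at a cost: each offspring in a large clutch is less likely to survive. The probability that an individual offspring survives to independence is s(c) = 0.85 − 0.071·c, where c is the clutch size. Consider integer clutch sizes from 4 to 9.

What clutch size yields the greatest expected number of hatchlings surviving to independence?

6

Expected hatchlings surviving to independence = c × s(c):
  c=4: 4 × 0.566 = 2.264
  c=5: 5 × 0.495 = 2.475
  c=6: 6 × 0.424 = 2.544
  c=7: 7 × 0.353 = 2.471
  c=8: 8 × 0.282 = 2.256
  c=9: 9 × 0.211 = 1.899
Maximum at c = 6 (2.544 hatchlings surviving to independence).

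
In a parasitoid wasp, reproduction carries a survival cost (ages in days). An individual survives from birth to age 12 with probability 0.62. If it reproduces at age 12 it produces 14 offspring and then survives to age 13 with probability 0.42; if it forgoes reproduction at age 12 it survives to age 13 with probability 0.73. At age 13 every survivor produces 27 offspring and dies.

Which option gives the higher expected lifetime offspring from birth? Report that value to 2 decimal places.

15.71

breed at age 12: R₀ = 0.62 × (14 + 0.42 × 27) = 0.62 × 25.3400 = 15.7108
delay to age 13: R₀ = 0.62 × (0.73 × 27) = 0.62 × 19.7100 = 12.2202
Higher: breed at age 12 (15.7108).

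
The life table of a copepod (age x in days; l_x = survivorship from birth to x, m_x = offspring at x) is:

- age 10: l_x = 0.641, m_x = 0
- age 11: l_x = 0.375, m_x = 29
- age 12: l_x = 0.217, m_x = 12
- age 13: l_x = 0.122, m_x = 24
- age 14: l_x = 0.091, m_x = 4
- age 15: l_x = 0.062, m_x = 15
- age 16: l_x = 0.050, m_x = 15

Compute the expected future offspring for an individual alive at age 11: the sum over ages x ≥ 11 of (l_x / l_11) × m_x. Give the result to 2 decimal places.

49.20

l_11 = 0.375. Conditional survival from age 11 to x is l_x / l_11.
  x=11: (0.375/0.375) × 29 = 29.0000
  x=12: (0.217/0.375) × 12 = 6.9440
  x=13: (0.122/0.375) × 24 = 7.8080
  x=14: (0.091/0.375) × 4 = 0.9707
  x=15: (0.062/0.375) × 15 = 2.4800
  x=16: (0.050/0.375) × 15 = 2.0000
Sum = 29.0000 + 6.9440 + 7.8080 + 0.9707 + 2.4800 + 2.0000 = 49.2027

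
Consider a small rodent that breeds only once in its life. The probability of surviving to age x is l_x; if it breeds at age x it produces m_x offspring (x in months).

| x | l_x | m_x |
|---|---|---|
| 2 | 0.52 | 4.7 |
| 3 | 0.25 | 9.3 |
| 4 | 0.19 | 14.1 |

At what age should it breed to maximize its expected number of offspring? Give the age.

4

Expected offspring if breeding at age x = l_x × m_x:
  age 2: 0.52 × 4.7 = 2.444
  age 3: 0.25 × 9.3 = 2.325
  age 4: 0.19 × 14.1 = 2.679
Maximum at age 4 (2.679).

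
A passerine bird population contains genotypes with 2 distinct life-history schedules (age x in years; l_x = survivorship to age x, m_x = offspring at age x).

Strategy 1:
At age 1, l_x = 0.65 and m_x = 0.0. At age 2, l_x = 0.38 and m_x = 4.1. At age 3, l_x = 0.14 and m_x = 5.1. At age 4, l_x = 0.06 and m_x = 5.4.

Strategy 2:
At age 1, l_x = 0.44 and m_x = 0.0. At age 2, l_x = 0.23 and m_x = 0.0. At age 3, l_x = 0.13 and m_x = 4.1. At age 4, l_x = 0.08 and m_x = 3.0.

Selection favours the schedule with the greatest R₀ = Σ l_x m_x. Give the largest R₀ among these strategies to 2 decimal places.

2.60

Strategy 1: R₀ = 0.65×0.0 + 0.38×4.1 + 0.14×5.1 + 0.06×5.4 = 2.5960
Strategy 2: R₀ = 0.44×0.0 + 0.23×0.0 + 0.13×4.1 + 0.08×3.0 = 0.7730
Highest R₀: strategy 1 with 2.5960.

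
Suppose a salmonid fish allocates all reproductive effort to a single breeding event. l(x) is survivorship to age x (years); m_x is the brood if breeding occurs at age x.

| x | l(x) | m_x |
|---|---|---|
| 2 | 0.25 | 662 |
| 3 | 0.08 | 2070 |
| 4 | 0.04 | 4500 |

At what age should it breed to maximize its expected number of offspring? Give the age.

4

Expected offspring if breeding at age x = l(x) × m_x:
  age 2: 0.25 × 662 = 165.500
  age 3: 0.08 × 2070 = 165.600
  age 4: 0.04 × 4500 = 180.000
Maximum at age 4 (180.000).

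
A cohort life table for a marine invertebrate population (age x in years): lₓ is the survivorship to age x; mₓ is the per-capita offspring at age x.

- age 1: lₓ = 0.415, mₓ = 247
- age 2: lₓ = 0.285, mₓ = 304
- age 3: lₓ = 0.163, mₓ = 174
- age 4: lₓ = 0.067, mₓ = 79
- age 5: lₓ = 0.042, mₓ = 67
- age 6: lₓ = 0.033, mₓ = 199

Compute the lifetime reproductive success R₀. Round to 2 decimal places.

232.18

R₀ = Σ lₓ mₓ:
  age 1: 0.415 × 247 = 102.5050
  age 2: 0.285 × 304 = 86.6400
  age 3: 0.163 × 174 = 28.3620
  age 4: 0.067 × 79 = 5.2930
  age 5: 0.042 × 67 = 2.8140
  age 6: 0.033 × 199 = 6.5670
R₀ = 102.5050 + 86.6400 + 28.3620 + 5.2930 + 2.8140 + 6.5670 = 232.1810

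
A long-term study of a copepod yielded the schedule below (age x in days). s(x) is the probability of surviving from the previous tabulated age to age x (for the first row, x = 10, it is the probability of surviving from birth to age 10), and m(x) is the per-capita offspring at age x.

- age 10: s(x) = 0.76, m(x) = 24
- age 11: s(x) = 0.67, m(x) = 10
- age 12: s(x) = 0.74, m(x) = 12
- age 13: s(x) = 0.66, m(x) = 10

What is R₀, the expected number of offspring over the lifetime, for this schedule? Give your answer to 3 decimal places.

30.341

Survivorship from birth: l_x = s_10·s_11·…·s_x.
  l_10 = 0.76000
  l_11 = 0.50920
  l_12 = 0.37681
  l_13 = 0.24869
R₀ = Σ l_x m(x):
  age 10: 0.76000 × 24 = 18.2400
  age 11: 0.50920 × 10 = 5.0920
  age 12: 0.37681 × 12 = 4.5217
  age 13: 0.24869 × 10 = 2.4869
R₀ = 18.2400 + 5.0920 + 4.5217 + 2.4869 = 30.3406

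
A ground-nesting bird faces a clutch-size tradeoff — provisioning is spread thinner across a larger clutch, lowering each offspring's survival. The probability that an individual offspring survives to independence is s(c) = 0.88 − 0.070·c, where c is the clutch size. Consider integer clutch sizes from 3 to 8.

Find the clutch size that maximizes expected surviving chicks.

Expected surviving chicks = c × s(c):
  c=3: 3 × 0.670 = 2.010
  c=4: 4 × 0.600 = 2.400
  c=5: 5 × 0.530 = 2.650
  c=6: 6 × 0.460 = 2.760
  c=7: 7 × 0.390 = 2.730
  c=8: 8 × 0.320 = 2.560
Maximum at c = 6 (2.760 surviving chicks).

6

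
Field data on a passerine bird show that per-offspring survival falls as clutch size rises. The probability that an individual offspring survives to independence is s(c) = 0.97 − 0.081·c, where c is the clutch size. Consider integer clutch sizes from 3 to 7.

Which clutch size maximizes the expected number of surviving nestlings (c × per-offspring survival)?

Expected surviving nestlings = c × s(c):
  c=3: 3 × 0.727 = 2.181
  c=4: 4 × 0.646 = 2.584
  c=5: 5 × 0.565 = 2.825
  c=6: 6 × 0.484 = 2.904
  c=7: 7 × 0.403 = 2.821
Maximum at c = 6 (2.904 surviving nestlings).

6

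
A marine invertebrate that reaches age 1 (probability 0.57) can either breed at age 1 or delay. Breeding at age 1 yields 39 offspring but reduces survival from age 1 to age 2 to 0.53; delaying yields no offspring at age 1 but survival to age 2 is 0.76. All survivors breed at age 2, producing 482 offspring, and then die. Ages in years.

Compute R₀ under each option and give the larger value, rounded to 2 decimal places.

breed at age 1: R₀ = 0.57 × (39 + 0.53 × 482) = 0.57 × 294.4600 = 167.8422
delay to age 2: R₀ = 0.57 × (0.76 × 482) = 0.57 × 366.3200 = 208.8024
Higher: delay to age 2 (208.8024).

208.80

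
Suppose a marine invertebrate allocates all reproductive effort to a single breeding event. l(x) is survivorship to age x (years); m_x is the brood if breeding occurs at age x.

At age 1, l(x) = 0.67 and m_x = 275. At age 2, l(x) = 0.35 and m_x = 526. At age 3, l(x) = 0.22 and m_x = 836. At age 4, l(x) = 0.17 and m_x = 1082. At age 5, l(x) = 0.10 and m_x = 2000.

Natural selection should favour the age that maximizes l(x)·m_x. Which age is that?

Expected offspring if breeding at age x = l(x) × m_x:
  age 1: 0.67 × 275 = 184.250
  age 2: 0.35 × 526 = 184.100
  age 3: 0.22 × 836 = 183.920
  age 4: 0.17 × 1082 = 183.940
  age 5: 0.10 × 2000 = 200.000
Maximum at age 5 (200.000).

5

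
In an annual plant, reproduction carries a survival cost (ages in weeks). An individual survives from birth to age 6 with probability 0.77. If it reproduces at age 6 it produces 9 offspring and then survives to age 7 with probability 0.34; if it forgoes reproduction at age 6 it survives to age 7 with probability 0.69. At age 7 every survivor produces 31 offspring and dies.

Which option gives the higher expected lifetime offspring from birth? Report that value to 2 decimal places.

breed at age 6: R₀ = 0.77 × (9 + 0.34 × 31) = 0.77 × 19.5400 = 15.0458
delay to age 7: R₀ = 0.77 × (0.69 × 31) = 0.77 × 21.3900 = 16.4703
Higher: delay to age 7 (16.4703).

16.47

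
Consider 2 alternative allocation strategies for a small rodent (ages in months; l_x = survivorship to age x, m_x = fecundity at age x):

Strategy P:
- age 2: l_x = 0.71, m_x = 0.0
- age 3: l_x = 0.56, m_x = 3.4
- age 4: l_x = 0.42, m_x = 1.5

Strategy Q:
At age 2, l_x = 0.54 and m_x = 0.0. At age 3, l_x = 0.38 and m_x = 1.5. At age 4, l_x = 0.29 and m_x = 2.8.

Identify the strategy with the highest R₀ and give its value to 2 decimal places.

Strategy P: R₀ = 0.71×0.0 + 0.56×3.4 + 0.42×1.5 = 2.5340
Strategy Q: R₀ = 0.54×0.0 + 0.38×1.5 + 0.29×2.8 = 1.3820
Highest R₀: strategy P with 2.5340.

2.53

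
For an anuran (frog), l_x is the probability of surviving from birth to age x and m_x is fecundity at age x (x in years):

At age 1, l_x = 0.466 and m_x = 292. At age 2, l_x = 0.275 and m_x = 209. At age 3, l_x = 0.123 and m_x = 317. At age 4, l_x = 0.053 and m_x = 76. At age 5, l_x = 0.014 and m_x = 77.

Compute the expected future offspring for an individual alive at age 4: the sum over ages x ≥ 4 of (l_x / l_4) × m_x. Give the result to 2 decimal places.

l_4 = 0.053. Conditional survival from age 4 to x is l_x / l_4.
  x=4: (0.053/0.053) × 76 = 76.0000
  x=5: (0.014/0.053) × 77 = 20.3396
Sum = 76.0000 + 20.3396 = 96.3396

96.34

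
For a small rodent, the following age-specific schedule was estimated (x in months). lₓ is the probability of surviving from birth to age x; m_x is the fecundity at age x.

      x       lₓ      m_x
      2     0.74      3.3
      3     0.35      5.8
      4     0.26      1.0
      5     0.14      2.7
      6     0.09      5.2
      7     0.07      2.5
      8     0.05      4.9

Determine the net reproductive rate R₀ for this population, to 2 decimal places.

R₀ = Σ lₓ m_x:
  age 2: 0.74 × 3.3 = 2.4420
  age 3: 0.35 × 5.8 = 2.0300
  age 4: 0.26 × 1.0 = 0.2600
  age 5: 0.14 × 2.7 = 0.3780
  age 6: 0.09 × 5.2 = 0.4680
  age 7: 0.07 × 2.5 = 0.1750
  age 8: 0.05 × 4.9 = 0.2450
R₀ = 2.4420 + 2.0300 + 0.2600 + 0.3780 + 0.4680 + 0.1750 + 0.2450 = 5.9980

6.00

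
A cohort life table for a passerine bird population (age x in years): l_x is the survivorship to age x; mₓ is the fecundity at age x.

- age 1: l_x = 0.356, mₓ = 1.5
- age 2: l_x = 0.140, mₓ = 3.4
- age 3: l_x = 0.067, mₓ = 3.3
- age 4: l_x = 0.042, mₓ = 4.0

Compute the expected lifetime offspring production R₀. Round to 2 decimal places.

R₀ = Σ l_x mₓ:
  age 1: 0.356 × 1.5 = 0.5340
  age 2: 0.140 × 3.4 = 0.4760
  age 3: 0.067 × 3.3 = 0.2211
  age 4: 0.042 × 4.0 = 0.1680
R₀ = 0.5340 + 0.4760 + 0.2211 + 0.1680 = 1.3991

1.40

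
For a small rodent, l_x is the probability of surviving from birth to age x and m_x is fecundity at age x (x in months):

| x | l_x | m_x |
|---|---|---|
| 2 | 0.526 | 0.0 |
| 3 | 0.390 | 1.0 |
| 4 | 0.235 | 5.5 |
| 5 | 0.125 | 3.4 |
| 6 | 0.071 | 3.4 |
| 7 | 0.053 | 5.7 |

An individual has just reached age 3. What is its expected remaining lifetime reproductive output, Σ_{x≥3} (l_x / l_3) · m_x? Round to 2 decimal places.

l_3 = 0.390. Conditional survival from age 3 to x is l_x / l_3.
  x=3: (0.390/0.390) × 1.0 = 1.0000
  x=4: (0.235/0.390) × 5.5 = 3.3141
  x=5: (0.125/0.390) × 3.4 = 1.0897
  x=6: (0.071/0.390) × 3.4 = 0.6190
  x=7: (0.053/0.390) × 5.7 = 0.7746
Sum = 1.0000 + 3.3141 + 1.0897 + 0.6190 + 0.7746 = 6.7974

6.80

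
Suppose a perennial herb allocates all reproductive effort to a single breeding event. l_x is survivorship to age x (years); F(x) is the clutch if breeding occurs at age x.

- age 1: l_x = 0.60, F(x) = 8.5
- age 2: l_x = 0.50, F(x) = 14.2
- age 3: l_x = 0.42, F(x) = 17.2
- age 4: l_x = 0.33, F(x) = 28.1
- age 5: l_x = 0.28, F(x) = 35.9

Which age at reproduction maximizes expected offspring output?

5

Expected offspring if breeding at age x = l_x × F(x):
  age 1: 0.60 × 8.5 = 5.100
  age 2: 0.50 × 14.2 = 7.100
  age 3: 0.42 × 17.2 = 7.224
  age 4: 0.33 × 28.1 = 9.273
  age 5: 0.28 × 35.9 = 10.052
Maximum at age 5 (10.052).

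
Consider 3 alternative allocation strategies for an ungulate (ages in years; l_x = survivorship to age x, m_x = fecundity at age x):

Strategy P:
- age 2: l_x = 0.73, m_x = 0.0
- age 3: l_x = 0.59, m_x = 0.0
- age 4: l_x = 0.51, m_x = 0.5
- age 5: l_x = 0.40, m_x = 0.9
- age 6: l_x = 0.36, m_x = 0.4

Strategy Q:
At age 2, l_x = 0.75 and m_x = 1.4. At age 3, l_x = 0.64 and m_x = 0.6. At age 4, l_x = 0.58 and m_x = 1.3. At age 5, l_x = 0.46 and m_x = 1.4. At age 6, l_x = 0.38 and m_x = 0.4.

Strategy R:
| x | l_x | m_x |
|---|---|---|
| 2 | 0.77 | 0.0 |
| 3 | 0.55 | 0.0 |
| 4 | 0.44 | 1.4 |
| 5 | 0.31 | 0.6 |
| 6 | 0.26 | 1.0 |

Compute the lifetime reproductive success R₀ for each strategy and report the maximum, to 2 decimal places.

Strategy P: R₀ = 0.73×0.0 + 0.59×0.0 + 0.51×0.5 + 0.40×0.9 + 0.36×0.4 = 0.7590
Strategy Q: R₀ = 0.75×1.4 + 0.64×0.6 + 0.58×1.3 + 0.46×1.4 + 0.38×0.4 = 2.9840
Strategy R: R₀ = 0.77×0.0 + 0.55×0.0 + 0.44×1.4 + 0.31×0.6 + 0.26×1.0 = 1.0620
Highest R₀: strategy Q with 2.9840.

2.98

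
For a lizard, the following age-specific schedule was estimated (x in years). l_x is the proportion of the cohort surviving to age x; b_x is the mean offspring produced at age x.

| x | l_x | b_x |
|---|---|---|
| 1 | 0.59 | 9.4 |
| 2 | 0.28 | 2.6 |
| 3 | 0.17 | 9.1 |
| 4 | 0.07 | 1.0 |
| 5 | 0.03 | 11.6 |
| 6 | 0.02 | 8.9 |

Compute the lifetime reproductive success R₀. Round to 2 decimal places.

R₀ = Σ l_x b_x:
  age 1: 0.59 × 9.4 = 5.5460
  age 2: 0.28 × 2.6 = 0.7280
  age 3: 0.17 × 9.1 = 1.5470
  age 4: 0.07 × 1.0 = 0.0700
  age 5: 0.03 × 11.6 = 0.3480
  age 6: 0.02 × 8.9 = 0.1780
R₀ = 5.5460 + 0.7280 + 1.5470 + 0.0700 + 0.3480 + 0.1780 = 8.4170

8.42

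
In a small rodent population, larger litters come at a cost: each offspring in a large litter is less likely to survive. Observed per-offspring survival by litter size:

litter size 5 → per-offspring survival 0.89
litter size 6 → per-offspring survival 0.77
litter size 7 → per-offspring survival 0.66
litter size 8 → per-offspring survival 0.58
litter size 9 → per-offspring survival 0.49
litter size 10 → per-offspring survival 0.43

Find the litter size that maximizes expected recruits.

Expected recruits = c × s(c):
  c=5: 5 × 0.89 = 4.450
  c=6: 6 × 0.77 = 4.620
  c=7: 7 × 0.66 = 4.620
  c=8: 8 × 0.58 = 4.640
  c=9: 9 × 0.49 = 4.410
  c=10: 10 × 0.43 = 4.300
Maximum at c = 8 (4.640 recruits).

8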